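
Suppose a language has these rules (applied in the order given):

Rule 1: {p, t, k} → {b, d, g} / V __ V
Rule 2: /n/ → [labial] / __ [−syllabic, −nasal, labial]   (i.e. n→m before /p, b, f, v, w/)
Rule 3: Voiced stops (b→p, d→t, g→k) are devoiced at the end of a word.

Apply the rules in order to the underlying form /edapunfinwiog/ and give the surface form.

Rule 1 (intervocalic voicing): /p/ is a voiceless stop between vowels /a/ and /u/, so it voices to [b]. /edapunfinwiog/ → edabunfinwiog.
Rule 2 (nasal place assimilation): /n/ precedes the labial consonant /f/, so it assimilates in place to [m]. /n/ precedes the labial consonant /w/, so it assimilates in place to [m]. /edabunfinwiog/ → edabumfimwiog.
Rule 3 (final devoicing): /g/ is a voiced stop in word-final position, so it devoices to [k]. /edabumfimwiog/ → edabumfimwiok.

edabumfimwiok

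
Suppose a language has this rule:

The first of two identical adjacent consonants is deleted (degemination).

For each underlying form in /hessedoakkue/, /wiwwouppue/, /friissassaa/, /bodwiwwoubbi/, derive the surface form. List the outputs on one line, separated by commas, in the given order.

/hessedoakkue/: /ss/ is a geminate; the first /s/ deletes. /kk/ is a geminate; the first /k/ deletes. → [hesedoakue].
/wiwwouppue/: /ww/ is a geminate; the first /w/ deletes. /pp/ is a geminate; the first /p/ deletes. → [wiwoupue].
/friissassaa/: /ss/ is a geminate; the first /s/ deletes. /ss/ is a geminate; the first /s/ deletes. → [friisasaa].
/bodwiwwoubbi/: /ww/ is a geminate; the first /w/ deletes. /bb/ is a geminate; the first /b/ deletes. → [bodwiwoubi].

hesedoakue, wiwoupue, friisasaa, bodwiwoubi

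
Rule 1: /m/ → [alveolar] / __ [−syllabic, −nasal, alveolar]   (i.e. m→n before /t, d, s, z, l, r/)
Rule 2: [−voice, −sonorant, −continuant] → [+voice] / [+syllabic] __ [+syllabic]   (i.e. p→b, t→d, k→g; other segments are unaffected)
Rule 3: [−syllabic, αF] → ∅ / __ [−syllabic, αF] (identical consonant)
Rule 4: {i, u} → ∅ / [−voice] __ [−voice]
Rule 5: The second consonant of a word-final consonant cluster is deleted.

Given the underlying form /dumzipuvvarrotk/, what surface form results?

dunzibuvarot

Rule 1 (nasal place assimilation): /m/ precedes the alveolar consonant /z/, so it assimilates in place to [n]. /dumzipuvvarrotk/ → dunzipuvvarrotk.
Rule 2 (intervocalic voicing): /p/ is a voiceless stop between vowels /i/ and /u/, so it voices to [b]. /dunzipuvvarrotk/ → dunzibuvvarrotk.
Rule 3 (degemination): /vv/ is a geminate; the first /v/ deletes. /rr/ is a geminate; the first /r/ deletes. /dunzibuvvarrotk/ → dunzibuvarotk.
Rule 4 (high vowel syncope): no segment meets the environment; /dunzibuvarotk/ is unchanged.
Rule 5 (final cluster simplification): /k/ is the second consonant of a word-final cluster /tk/, so it deletes. /dunzibuvarotk/ → dunzibuvarot.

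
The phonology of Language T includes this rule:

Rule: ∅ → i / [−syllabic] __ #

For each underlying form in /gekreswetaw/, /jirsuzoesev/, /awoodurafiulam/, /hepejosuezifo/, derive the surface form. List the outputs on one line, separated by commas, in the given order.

/gekreswetaw/: the form ends in the consonant /w/, so [i] is inserted word-finally. → [gekreswetawi].
/jirsuzoesev/: the form ends in the consonant /v/, so [i] is inserted word-finally. → [jirsuzoesevi].
/awoodurafiulam/: the form ends in the consonant /m/, so [i] is inserted word-finally. → [awoodurafiulami].
/hepejosuezifo/: the rule's environment is not met; surfaces unchanged as [hepejosuezifo].

gekreswetawi, jirsuzoesevi, awoodurafiulami, hepejosuezifo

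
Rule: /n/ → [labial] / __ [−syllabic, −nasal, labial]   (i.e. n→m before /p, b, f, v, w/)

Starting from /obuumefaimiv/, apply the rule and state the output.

No segment of /obuumefaimiv/ meets the structural description of the rule, so the form surfaces unchanged.

obuumefaimiv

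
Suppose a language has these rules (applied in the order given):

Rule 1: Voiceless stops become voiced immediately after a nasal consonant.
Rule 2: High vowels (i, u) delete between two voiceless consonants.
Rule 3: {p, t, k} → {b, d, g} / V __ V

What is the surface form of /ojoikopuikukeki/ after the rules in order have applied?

Rule 1 (post-nasal voicing): no segment meets the environment; /ojoikopuikukeki/ is unchanged.
Rule 2 (high vowel syncope): /u/ is a high vowel flanked by voiceless consonants /k/ and /k/, so it deletes. /ojoikopuikukeki/ → ojoikopuikkeki.
Rule 3 (intervocalic voicing): /k/ is a voiceless stop between vowels /i/ and /o/, so it voices to [g]. /p/ is a voiceless stop between vowels /o/ and /u/, so it voices to [b]. /k/ is a voiceless stop between vowels /e/ and /i/, so it voices to [g]. /ojoikopuikkeki/ → ojoigobuikkegi.

ojoigobuikkegi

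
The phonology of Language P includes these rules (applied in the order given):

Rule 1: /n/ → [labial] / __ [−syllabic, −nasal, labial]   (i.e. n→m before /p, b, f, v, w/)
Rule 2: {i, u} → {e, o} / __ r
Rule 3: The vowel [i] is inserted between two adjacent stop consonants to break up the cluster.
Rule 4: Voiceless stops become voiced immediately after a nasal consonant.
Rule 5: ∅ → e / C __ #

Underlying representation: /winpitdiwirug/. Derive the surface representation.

Rule 1 (nasal place assimilation): /n/ precedes the labial consonant /p/, so it assimilates in place to [m]. /winpitdiwirug/ → wimpitdiwirug.
Rule 2 (pre-rhotic lowering): /i/ is a high vowel immediately before /r/, so it lowers to [e]. /wimpitdiwirug/ → wimpitdiwerug.
Rule 3 (stop-cluster i-epenthesis): /t/ and /d/ form a stop–stop cluster, so [i] is inserted between them. /wimpitdiwerug/ → wimpitidiwerug.
Rule 4 (post-nasal voicing): /p/ is a voiceless stop immediately after the nasal /m/, so it voices to [b]. /wimpitidiwerug/ → wimbitidiwerug.
Rule 5 (final e-epenthesis): the form ends in the consonant /g/, so [e] is inserted word-finally. /wimbitidiwerug/ → wimbitidiweruge.

wimbitidiweruge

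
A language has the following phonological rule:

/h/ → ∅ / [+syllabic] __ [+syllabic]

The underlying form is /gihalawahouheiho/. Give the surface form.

gialawaoueio

/h/ occurs between vowels /i/ and /a/, so it deletes.
/h/ occurs between vowels /a/ and /o/, so it deletes.
/h/ occurs between vowels /u/ and /e/, so it deletes.
/h/ occurs between vowels /i/ and /o/, so it deletes.
Surface form: [gialawaoueio].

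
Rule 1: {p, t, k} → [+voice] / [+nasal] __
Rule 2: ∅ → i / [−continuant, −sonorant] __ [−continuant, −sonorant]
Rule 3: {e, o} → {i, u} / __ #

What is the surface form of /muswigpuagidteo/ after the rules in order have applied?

muswigipuagiditeu

Rule 1 (post-nasal voicing): no segment meets the environment; /muswigpuagidteo/ is unchanged.
Rule 2 (stop-cluster i-epenthesis): /g/ and /p/ form a stop–stop cluster, so [i] is inserted between them. /d/ and /t/ form a stop–stop cluster, so [i] is inserted between them. /muswigpuagidteo/ → muswigipuagiditeo.
Rule 3 (final vowel raising): /o/ is a mid vowel in word-final position, so it raises to [u]. /muswigipuagiditeo/ → muswigipuagiditeu.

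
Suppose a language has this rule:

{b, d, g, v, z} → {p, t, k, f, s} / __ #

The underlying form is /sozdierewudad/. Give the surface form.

sozdierewudat

/d/ is a voiced obstruent in word-final position, so it devoices to [t].
Surface form: [sozdierewudat].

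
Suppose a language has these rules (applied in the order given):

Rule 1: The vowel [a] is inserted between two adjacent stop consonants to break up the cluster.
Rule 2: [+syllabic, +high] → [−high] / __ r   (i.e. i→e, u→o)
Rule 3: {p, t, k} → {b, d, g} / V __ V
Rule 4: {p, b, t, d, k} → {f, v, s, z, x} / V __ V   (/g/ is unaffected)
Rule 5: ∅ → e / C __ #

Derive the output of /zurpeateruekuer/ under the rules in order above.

Rule 1 (stop-cluster a-epenthesis): no segment meets the environment; /zurpeateruekuer/ is unchanged.
Rule 2 (pre-rhotic lowering): /u/ is a high vowel immediately before /r/, so it lowers to [o]. /zurpeateruekuer/ → zorpeateruekuer.
Rule 3 (intervocalic voicing): /t/ is a voiceless stop between vowels /a/ and /e/, so it voices to [d]. /k/ is a voiceless stop between vowels /e/ and /u/, so it voices to [g]. /zorpeateruekuer/ → zorpeaderueguer.
Rule 4 (intervocalic spirantization): /d/ is a stop between vowels /a/ and /e/, so it spirantizes to the fricative [z]. /zorpeaderueguer/ → zorpeazerueguer.
Rule 5 (final e-epenthesis): the form ends in the consonant /r/, so [e] is inserted word-finally. /zorpeazerueguer/ → zorpeazerueguere.

zorpeazerueguere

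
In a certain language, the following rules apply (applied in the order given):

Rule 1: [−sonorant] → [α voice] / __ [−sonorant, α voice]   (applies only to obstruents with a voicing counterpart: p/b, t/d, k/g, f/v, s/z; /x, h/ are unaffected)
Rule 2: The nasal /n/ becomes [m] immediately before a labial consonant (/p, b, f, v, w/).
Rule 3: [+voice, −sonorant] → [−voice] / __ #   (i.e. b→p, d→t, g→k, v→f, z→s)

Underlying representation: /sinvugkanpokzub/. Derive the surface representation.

Rule 1 (regressive voicing assimilation): /g/ precedes the voiceless obstruent /k/, so it devoices to [k] by assimilation. /k/ precedes the voiced obstruent /z/, so it voices to [g] by assimilation. /sinvugkanpokzub/ → sinvukkanpogzub.
Rule 2 (nasal place assimilation): /n/ precedes the labial consonant /v/, so it assimilates in place to [m]. /n/ precedes the labial consonant /p/, so it assimilates in place to [m]. /sinvukkanpogzub/ → simvukkampogzub.
Rule 3 (final devoicing): /b/ is a voiced obstruent in word-final position, so it devoices to [p]. /simvukkampogzub/ → simvukkampogzup.

simvukkampogzup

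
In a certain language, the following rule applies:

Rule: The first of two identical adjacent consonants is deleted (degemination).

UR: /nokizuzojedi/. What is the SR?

No segment of /nokizuzojedi/ meets the structural description of the rule, so the form surfaces unchanged.

nokizuzojedi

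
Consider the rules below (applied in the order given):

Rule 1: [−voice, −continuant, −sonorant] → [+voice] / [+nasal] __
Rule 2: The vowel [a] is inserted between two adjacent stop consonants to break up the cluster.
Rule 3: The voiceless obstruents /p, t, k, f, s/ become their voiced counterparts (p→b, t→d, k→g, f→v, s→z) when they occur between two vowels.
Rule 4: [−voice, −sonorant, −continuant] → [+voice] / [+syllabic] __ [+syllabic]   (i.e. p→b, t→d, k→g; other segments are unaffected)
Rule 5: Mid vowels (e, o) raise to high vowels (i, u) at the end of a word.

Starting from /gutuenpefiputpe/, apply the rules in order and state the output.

Rule 1 (post-nasal voicing): /p/ is a voiceless stop immediately after the nasal /n/, so it voices to [b]. /gutuenpefiputpe/ → gutuenbefiputpe.
Rule 2 (stop-cluster a-epenthesis): /t/ and /p/ form a stop–stop cluster, so [a] is inserted between them. /gutuenbefiputpe/ → gutuenbefiputape.
Rule 3 (intervocalic voicing): /t/ is a voiceless obstruent between vowels /u/ and /u/, so it voices to [d]. /f/ is a voiceless obstruent between vowels /e/ and /i/, so it voices to [v]. /p/ is a voiceless obstruent between vowels /i/ and /u/, so it voices to [b]. /t/ is a voiceless obstruent between vowels /u/ and /a/, so it voices to [d]. /p/ is a voiceless obstruent between vowels /a/ and /e/, so it voices to [b]. /gutuenbefiputape/ → guduenbevibudabe.
Rule 4 (intervocalic voicing): no segment meets the environment; /guduenbevibudabe/ is unchanged.
Rule 5 (final vowel raising): /e/ is a mid vowel in word-final position, so it raises to [i]. /guduenbevibudabe/ → guduenbevibudabi.

guduenbevibudabi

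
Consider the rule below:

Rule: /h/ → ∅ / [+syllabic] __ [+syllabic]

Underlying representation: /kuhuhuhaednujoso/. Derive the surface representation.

kuuuaednujoso

/h/ occurs between vowels /u/ and /u/, so it deletes.
/h/ occurs between vowels /u/ and /u/, so it deletes.
/h/ occurs between vowels /u/ and /a/, so it deletes.
Surface form: [kuuuaednujoso].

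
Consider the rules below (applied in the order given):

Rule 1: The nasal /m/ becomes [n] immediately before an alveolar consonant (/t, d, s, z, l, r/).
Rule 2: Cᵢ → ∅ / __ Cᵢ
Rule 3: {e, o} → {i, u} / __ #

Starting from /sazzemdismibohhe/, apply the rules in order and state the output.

Rule 1 (nasal place assimilation): /m/ precedes the alveolar consonant /d/, so it assimilates in place to [n]. /sazzemdismibohhe/ → sazzendismibohhe.
Rule 2 (degemination): /zz/ is a geminate; the first /z/ deletes. /hh/ is a geminate; the first /h/ deletes. /sazzendismibohhe/ → sazendismibohe.
Rule 3 (final vowel raising): /e/ is a mid vowel in word-final position, so it raises to [i]. /sazendismibohe/ → sazendismibohi.

sazendismibohi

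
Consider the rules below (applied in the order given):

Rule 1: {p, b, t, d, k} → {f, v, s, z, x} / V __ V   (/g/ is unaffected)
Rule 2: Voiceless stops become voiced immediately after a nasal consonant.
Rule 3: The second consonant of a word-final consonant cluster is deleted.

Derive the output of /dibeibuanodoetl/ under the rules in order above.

diveivuanozoet

Rule 1 (intervocalic spirantization): /b/ is a stop between vowels /i/ and /e/, so it spirantizes to the fricative [v]. /b/ is a stop between vowels /i/ and /u/, so it spirantizes to the fricative [v]. /d/ is a stop between vowels /o/ and /o/, so it spirantizes to the fricative [z]. /dibeibuanodoetl/ → diveivuanozoetl.
Rule 2 (post-nasal voicing): no segment meets the environment; /diveivuanozoetl/ is unchanged.
Rule 3 (final cluster simplification): /l/ is the second consonant of a word-final cluster /tl/, so it deletes. /diveivuanozoetl/ → diveivuanozoet.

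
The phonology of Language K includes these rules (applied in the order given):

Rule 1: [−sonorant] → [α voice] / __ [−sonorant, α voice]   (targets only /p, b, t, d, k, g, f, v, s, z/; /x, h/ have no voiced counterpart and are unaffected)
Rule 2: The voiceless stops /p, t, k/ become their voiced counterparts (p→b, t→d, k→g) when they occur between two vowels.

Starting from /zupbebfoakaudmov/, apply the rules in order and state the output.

Rule 1 (regressive voicing assimilation): /p/ precedes the voiced obstruent /b/, so it voices to [b] by assimilation. /b/ precedes the voiceless obstruent /f/, so it devoices to [p] by assimilation. /zupbebfoakaudmov/ → zubbepfoakaudmov.
Rule 2 (intervocalic voicing): /k/ is a voiceless stop between vowels /a/ and /a/, so it voices to [g]. /zubbepfoakaudmov/ → zubbepfoagaudmov.

zubbepfoagaudmov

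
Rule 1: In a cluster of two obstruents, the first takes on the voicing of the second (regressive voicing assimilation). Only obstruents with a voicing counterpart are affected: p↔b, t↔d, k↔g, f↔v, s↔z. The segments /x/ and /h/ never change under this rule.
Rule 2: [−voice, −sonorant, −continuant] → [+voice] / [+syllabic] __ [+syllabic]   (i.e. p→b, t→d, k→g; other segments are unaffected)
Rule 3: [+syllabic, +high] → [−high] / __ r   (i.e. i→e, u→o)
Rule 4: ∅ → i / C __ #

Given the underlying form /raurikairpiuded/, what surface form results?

Rule 1 (regressive voicing assimilation): no segment meets the environment; /raurikairpiuded/ is unchanged.
Rule 2 (intervocalic voicing): /k/ is a voiceless stop between vowels /i/ and /a/, so it voices to [g]. /raurikairpiuded/ → raurigairpiuded.
Rule 3 (pre-rhotic lowering): /u/ is a high vowel immediately before /r/, so it lowers to [o]. /i/ is a high vowel immediately before /r/, so it lowers to [e]. /raurigairpiuded/ → raorigaerpiuded.
Rule 4 (final i-epenthesis): the form ends in the consonant /d/, so [i] is inserted word-finally. /raorigaerpiuded/ → raorigaerpiudedi.

raorigaerpiudedi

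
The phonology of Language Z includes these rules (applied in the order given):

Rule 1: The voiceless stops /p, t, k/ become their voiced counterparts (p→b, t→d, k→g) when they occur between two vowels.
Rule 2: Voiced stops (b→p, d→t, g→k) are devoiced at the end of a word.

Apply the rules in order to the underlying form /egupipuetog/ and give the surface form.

Rule 1 (intervocalic voicing): /p/ is a voiceless stop between vowels /u/ and /i/, so it voices to [b]. /p/ is a voiceless stop between vowels /i/ and /u/, so it voices to [b]. /t/ is a voiceless stop between vowels /e/ and /o/, so it voices to [d]. /egupipuetog/ → egubibuedog.
Rule 2 (final devoicing): /g/ is a voiced stop in word-final position, so it devoices to [k]. /egubibuedog/ → egubibuedok.

egubibuedok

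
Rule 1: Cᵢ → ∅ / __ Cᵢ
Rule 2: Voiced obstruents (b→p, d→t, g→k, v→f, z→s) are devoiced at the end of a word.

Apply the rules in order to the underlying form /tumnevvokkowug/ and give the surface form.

tumnevokowuk

Rule 1 (degemination): /vv/ is a geminate; the first /v/ deletes. /kk/ is a geminate; the first /k/ deletes. /tumnevvokkowug/ → tumnevokowug.
Rule 2 (final devoicing): /g/ is a voiced obstruent in word-final position, so it devoices to [k]. /tumnevokowug/ → tumnevokowuk.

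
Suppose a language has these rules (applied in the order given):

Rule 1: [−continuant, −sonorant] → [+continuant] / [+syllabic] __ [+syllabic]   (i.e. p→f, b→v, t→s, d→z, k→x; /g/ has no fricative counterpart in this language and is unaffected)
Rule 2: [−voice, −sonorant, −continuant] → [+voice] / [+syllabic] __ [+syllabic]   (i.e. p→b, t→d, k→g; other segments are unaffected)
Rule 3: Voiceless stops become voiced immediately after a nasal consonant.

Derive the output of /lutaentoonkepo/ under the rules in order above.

Rule 1 (intervocalic spirantization): /t/ is a stop between vowels /u/ and /a/, so it spirantizes to the fricative [s]. /p/ is a stop between vowels /e/ and /o/, so it spirantizes to the fricative [f]. /lutaentoonkepo/ → lusaentoonkefo.
Rule 2 (intervocalic voicing): no segment meets the environment; /lusaentoonkefo/ is unchanged.
Rule 3 (post-nasal voicing): /t/ is a voiceless stop immediately after the nasal /n/, so it voices to [d]. /k/ is a voiceless stop immediately after the nasal /n/, so it voices to [g]. /lusaentoonkefo/ → lusaendoongefo.

lusaendoongefo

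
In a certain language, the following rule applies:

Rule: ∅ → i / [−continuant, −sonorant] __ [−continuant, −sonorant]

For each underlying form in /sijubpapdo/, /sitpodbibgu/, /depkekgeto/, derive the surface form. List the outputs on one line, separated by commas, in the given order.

/sijubpapdo/: /b/ and /p/ form a stop–stop cluster, so [i] is inserted between them. /p/ and /d/ form a stop–stop cluster, so [i] is inserted between them. → [sijubipapido].
/sitpodbibgu/: /t/ and /p/ form a stop–stop cluster, so [i] is inserted between them. /d/ and /b/ form a stop–stop cluster, so [i] is inserted between them. /b/ and /g/ form a stop–stop cluster, so [i] is inserted between them. → [sitipodibibigu].
/depkekgeto/: /p/ and /k/ form a stop–stop cluster, so [i] is inserted between them. /k/ and /g/ form a stop–stop cluster, so [i] is inserted between them. → [depikekigeto].

sijubipapido, sitipodibibigu, depikekigeto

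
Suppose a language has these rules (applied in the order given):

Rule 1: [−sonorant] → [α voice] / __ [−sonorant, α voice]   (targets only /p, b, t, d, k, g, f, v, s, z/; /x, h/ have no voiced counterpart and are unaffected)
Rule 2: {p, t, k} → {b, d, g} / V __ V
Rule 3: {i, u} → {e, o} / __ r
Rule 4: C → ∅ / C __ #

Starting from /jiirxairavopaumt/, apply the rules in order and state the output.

jierxaeravobaum

Rule 1 (regressive voicing assimilation): no segment meets the environment; /jiirxairavopaumt/ is unchanged.
Rule 2 (intervocalic voicing): /p/ is a voiceless stop between vowels /o/ and /a/, so it voices to [b]. /jiirxairavopaumt/ → jiirxairavobaumt.
Rule 3 (pre-rhotic lowering): /i/ is a high vowel immediately before /r/, so it lowers to [e]. /i/ is a high vowel immediately before /r/, so it lowers to [e]. /jiirxairavobaumt/ → jierxaeravobaumt.
Rule 4 (final cluster simplification): /t/ is the second consonant of a word-final cluster /mt/, so it deletes. /jierxaeravobaumt/ → jierxaeravobaum.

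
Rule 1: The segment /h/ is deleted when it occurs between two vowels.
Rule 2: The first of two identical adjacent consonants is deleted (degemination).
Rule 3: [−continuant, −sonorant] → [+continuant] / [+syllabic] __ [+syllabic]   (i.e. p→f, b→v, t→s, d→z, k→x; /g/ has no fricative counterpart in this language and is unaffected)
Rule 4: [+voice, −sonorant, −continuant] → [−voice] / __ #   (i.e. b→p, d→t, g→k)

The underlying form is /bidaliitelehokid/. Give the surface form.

Rule 1 (intervocalic h-deletion): /h/ occurs between vowels /e/ and /o/, so it deletes. /bidaliitelehokid/ → bidaliiteleokid.
Rule 2 (degemination): no segment meets the environment; /bidaliiteleokid/ is unchanged.
Rule 3 (intervocalic spirantization): /d/ is a stop between vowels /i/ and /a/, so it spirantizes to the fricative [z]. /t/ is a stop between vowels /i/ and /e/, so it spirantizes to the fricative [s]. /k/ is a stop between vowels /o/ and /i/, so it spirantizes to the fricative [x]. /bidaliiteleokid/ → bizaliiseleoxid.
Rule 4 (final devoicing): /d/ is a voiced stop in word-final position, so it devoices to [t]. /bizaliiseleoxid/ → bizaliiseleoxit.

bizaliiseleoxit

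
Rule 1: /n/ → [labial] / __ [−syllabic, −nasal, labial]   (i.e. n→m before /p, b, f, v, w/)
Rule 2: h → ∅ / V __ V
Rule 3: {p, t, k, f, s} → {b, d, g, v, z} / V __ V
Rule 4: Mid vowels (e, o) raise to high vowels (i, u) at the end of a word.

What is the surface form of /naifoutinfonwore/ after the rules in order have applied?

naivoudimfomwori

Rule 1 (nasal place assimilation): /n/ precedes the labial consonant /f/, so it assimilates in place to [m]. /n/ precedes the labial consonant /w/, so it assimilates in place to [m]. /naifoutinfonwore/ → naifoutimfomwore.
Rule 2 (intervocalic h-deletion): no segment meets the environment; /naifoutimfomwore/ is unchanged.
Rule 3 (intervocalic voicing): /f/ is a voiceless obstruent between vowels /i/ and /o/, so it voices to [v]. /t/ is a voiceless obstruent between vowels /u/ and /i/, so it voices to [d]. /naifoutimfomwore/ → naivoudimfomwore.
Rule 4 (final vowel raising): /e/ is a mid vowel in word-final position, so it raises to [i]. /naivoudimfomwore/ → naivoudimfomwori.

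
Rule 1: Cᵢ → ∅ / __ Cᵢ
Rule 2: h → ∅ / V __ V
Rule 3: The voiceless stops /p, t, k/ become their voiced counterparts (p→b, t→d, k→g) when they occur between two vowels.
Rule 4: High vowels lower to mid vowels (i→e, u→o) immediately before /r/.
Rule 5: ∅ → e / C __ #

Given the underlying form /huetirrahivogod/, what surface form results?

Rule 1 (degemination): /rr/ is a geminate; the first /r/ deletes. /huetirrahivogod/ → huetirahivogod.
Rule 2 (intervocalic h-deletion): /h/ occurs between vowels /a/ and /i/, so it deletes. /huetirahivogod/ → huetiraivogod.
Rule 3 (intervocalic voicing): /t/ is a voiceless stop between vowels /e/ and /i/, so it voices to [d]. /huetiraivogod/ → huediraivogod.
Rule 4 (pre-rhotic lowering): /i/ is a high vowel immediately before /r/, so it lowers to [e]. /huediraivogod/ → huederaivogod.
Rule 5 (final e-epenthesis): the form ends in the consonant /d/, so [e] is inserted word-finally. /huederaivogod/ → huederaivogode.

huederaivogode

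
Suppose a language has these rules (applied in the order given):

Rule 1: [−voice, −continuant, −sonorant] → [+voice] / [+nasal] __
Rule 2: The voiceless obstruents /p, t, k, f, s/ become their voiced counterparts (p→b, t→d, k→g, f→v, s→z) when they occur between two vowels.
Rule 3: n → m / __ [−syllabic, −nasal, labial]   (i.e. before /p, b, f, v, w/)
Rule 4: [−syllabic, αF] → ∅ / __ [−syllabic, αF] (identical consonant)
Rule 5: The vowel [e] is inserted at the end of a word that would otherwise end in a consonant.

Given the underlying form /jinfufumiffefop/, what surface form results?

jimfuvumifevope

Rule 1 (post-nasal voicing): no segment meets the environment; /jinfufumiffefop/ is unchanged.
Rule 2 (intervocalic voicing): /f/ is a voiceless obstruent between vowels /u/ and /u/, so it voices to [v]. /f/ is a voiceless obstruent between vowels /e/ and /o/, so it voices to [v]. /jinfufumiffefop/ → jinfuvumiffevop.
Rule 3 (nasal place assimilation): /n/ precedes the labial consonant /f/, so it assimilates in place to [m]. /jinfuvumiffevop/ → jimfuvumiffevop.
Rule 4 (degemination): /ff/ is a geminate; the first /f/ deletes. /jimfuvumiffevop/ → jimfuvumifevop.
Rule 5 (final e-epenthesis): the form ends in the consonant /p/, so [e] is inserted word-finally. /jimfuvumifevop/ → jimfuvumifevope.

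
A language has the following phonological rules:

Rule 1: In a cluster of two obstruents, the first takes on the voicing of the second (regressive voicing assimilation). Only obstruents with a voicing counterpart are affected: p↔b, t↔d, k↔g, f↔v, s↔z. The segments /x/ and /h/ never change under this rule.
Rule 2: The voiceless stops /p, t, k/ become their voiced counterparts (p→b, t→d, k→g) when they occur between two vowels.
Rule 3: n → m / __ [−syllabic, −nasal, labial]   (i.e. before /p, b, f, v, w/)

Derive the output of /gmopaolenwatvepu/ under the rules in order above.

gmobaolemwadvebu

Rule 1 (regressive voicing assimilation): /t/ precedes the voiced obstruent /v/, so it voices to [d] by assimilation. /gmopaolenwatvepu/ → gmopaolenwadvepu.
Rule 2 (intervocalic voicing): /p/ is a voiceless stop between vowels /o/ and /a/, so it voices to [b]. /p/ is a voiceless stop between vowels /e/ and /u/, so it voices to [b]. /gmopaolenwadvepu/ → gmobaolenwadvebu.
Rule 3 (nasal place assimilation): /n/ precedes the labial consonant /w/, so it assimilates in place to [m]. /gmobaolenwadvebu/ → gmobaolemwadvebu.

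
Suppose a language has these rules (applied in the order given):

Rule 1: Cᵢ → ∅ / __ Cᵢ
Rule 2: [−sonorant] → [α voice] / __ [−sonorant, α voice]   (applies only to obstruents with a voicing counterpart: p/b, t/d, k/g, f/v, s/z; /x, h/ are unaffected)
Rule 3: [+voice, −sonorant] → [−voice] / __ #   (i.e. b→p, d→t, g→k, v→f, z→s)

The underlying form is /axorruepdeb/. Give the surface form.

axoruebdep

Rule 1 (degemination): /rr/ is a geminate; the first /r/ deletes. /axorruepdeb/ → axoruepdeb.
Rule 2 (regressive voicing assimilation): /p/ precedes the voiced obstruent /d/, so it voices to [b] by assimilation. /axoruepdeb/ → axoruebdeb.
Rule 3 (final devoicing): /b/ is a voiced obstruent in word-final position, so it devoices to [p]. /axoruebdeb/ → axoruebdep.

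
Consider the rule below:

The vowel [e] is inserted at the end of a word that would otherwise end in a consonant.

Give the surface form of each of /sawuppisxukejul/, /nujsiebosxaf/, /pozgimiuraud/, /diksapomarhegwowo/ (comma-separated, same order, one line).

/sawuppisxukejul/: the form ends in the consonant /l/, so [e] is inserted word-finally. → [sawuppisxukejule].
/nujsiebosxaf/: the form ends in the consonant /f/, so [e] is inserted word-finally. → [nujsiebosxafe].
/pozgimiuraud/: the form ends in the consonant /d/, so [e] is inserted word-finally. → [pozgimiuraude].
/diksapomarhegwowo/: the rule's environment is not met; surfaces unchanged as [diksapomarhegwowo].

sawuppisxukejule, nujsiebosxafe, pozgimiuraude, diksapomarhegwowo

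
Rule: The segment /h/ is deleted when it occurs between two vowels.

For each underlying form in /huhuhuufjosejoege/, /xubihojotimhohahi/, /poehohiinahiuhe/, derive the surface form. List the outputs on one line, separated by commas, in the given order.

huuuufjosejoege, xubiojotimhoai, poeoiinaiue

/huhuhuufjosejoege/: /h/ occurs between vowels /u/ and /u/, so it deletes. /h/ occurs between vowels /u/ and /u/, so it deletes. → [huuuufjosejoege].
/xubihojotimhohahi/: /h/ occurs between vowels /i/ and /o/, so it deletes. /h/ occurs between vowels /o/ and /a/, so it deletes. /h/ occurs between vowels /a/ and /i/, so it deletes. → [xubiojotimhoai].
/poehohiinahiuhe/: /h/ occurs between vowels /e/ and /o/, so it deletes. /h/ occurs between vowels /o/ and /i/, so it deletes. /h/ occurs between vowels /a/ and /i/, so it deletes. /h/ occurs between vowels /u/ and /e/, so it deletes. → [poeoiinaiue].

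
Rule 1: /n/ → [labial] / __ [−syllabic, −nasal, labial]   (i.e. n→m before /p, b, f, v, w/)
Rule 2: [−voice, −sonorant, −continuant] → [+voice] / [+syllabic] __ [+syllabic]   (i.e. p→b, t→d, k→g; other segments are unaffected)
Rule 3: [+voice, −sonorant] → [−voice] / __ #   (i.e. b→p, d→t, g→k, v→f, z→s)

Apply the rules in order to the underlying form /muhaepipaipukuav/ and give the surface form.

Rule 1 (nasal place assimilation): no segment meets the environment; /muhaepipaipukuav/ is unchanged.
Rule 2 (intervocalic voicing): /p/ is a voiceless stop between vowels /e/ and /i/, so it voices to [b]. /p/ is a voiceless stop between vowels /i/ and /a/, so it voices to [b]. /p/ is a voiceless stop between vowels /i/ and /u/, so it voices to [b]. /k/ is a voiceless stop between vowels /u/ and /u/, so it voices to [g]. /muhaepipaipukuav/ → muhaebibaibuguav.
Rule 3 (final devoicing): /v/ is a voiced obstruent in word-final position, so it devoices to [f]. /muhaebibaibuguav/ → muhaebibaibuguaf.

muhaebibaibuguaf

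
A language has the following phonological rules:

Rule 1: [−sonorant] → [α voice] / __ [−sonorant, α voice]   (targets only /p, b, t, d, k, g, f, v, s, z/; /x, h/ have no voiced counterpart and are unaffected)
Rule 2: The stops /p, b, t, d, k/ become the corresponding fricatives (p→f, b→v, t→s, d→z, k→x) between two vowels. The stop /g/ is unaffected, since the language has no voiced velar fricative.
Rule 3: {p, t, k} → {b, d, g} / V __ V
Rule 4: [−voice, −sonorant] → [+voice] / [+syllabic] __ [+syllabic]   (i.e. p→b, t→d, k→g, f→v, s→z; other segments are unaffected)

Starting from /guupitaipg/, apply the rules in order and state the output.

guuvizaibg

Rule 1 (regressive voicing assimilation): /p/ precedes the voiced obstruent /g/, so it voices to [b] by assimilation. /guupitaipg/ → guupitaibg.
Rule 2 (intervocalic spirantization): /p/ is a stop between vowels /u/ and /i/, so it spirantizes to the fricative [f]. /t/ is a stop between vowels /i/ and /a/, so it spirantizes to the fricative [s]. /guupitaibg/ → guufisaibg.
Rule 3 (intervocalic voicing): no segment meets the environment; /guufisaibg/ is unchanged.
Rule 4 (intervocalic voicing): /f/ is a voiceless obstruent between vowels /u/ and /i/, so it voices to [v]. /s/ is a voiceless obstruent between vowels /i/ and /a/, so it voices to [z]. /guufisaibg/ → guuvizaibg.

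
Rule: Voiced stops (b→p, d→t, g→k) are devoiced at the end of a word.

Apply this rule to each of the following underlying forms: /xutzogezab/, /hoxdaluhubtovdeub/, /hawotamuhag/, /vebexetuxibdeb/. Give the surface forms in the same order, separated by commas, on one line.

xutzogezap, hoxdaluhubtovdeup, hawotamuhak, vebexetuxibdep

/xutzogezab/: /b/ is a voiced stop in word-final position, so it devoices to [p]. → [xutzogezap].
/hoxdaluhubtovdeub/: /b/ is a voiced stop in word-final position, so it devoices to [p]. → [hoxdaluhubtovdeup].
/hawotamuhag/: /g/ is a voiced stop in word-final position, so it devoices to [k]. → [hawotamuhak].
/vebexetuxibdeb/: /b/ is a voiced stop in word-final position, so it devoices to [p]. → [vebexetuxibdep].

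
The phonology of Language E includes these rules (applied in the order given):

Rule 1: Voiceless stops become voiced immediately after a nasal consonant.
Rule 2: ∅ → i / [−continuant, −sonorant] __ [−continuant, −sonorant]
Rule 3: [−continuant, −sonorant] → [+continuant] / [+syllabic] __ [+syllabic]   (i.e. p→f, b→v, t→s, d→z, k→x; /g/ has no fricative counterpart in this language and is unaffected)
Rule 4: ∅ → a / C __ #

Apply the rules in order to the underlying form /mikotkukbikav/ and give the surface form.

mixosixuxivixava

Rule 1 (post-nasal voicing): no segment meets the environment; /mikotkukbikav/ is unchanged.
Rule 2 (stop-cluster i-epenthesis): /t/ and /k/ form a stop–stop cluster, so [i] is inserted between them. /k/ and /b/ form a stop–stop cluster, so [i] is inserted between them. /mikotkukbikav/ → mikotikukibikav.
Rule 3 (intervocalic spirantization): /k/ is a stop between vowels /i/ and /o/, so it spirantizes to the fricative [x]. /t/ is a stop between vowels /o/ and /i/, so it spirantizes to the fricative [s]. /k/ is a stop between vowels /i/ and /u/, so it spirantizes to the fricative [x]. /k/ is a stop between vowels /u/ and /i/, so it spirantizes to the fricative [x]. /b/ is a stop between vowels /i/ and /i/, so it spirantizes to the fricative [v]. /k/ is a stop between vowels /i/ and /a/, so it spirantizes to the fricative [x]. /mikotikukibikav/ → mixosixuxivixav.
Rule 4 (final a-epenthesis): the form ends in the consonant /v/, so [a] is inserted word-finally. /mixosixuxivixav/ → mixosixuxivixava.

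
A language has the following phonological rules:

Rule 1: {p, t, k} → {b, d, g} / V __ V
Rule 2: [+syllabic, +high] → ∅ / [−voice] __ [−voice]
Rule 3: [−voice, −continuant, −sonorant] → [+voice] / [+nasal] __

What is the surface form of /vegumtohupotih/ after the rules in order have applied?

Rule 1 (intervocalic voicing): /p/ is a voiceless stop between vowels /u/ and /o/, so it voices to [b]. /t/ is a voiceless stop between vowels /o/ and /i/, so it voices to [d]. /vegumtohupotih/ → vegumtohubodih.
Rule 2 (high vowel syncope): no segment meets the environment; /vegumtohubodih/ is unchanged.
Rule 3 (post-nasal voicing): /t/ is a voiceless stop immediately after the nasal /m/, so it voices to [d]. /vegumtohubodih/ → vegumdohubodih.

vegumdohubodih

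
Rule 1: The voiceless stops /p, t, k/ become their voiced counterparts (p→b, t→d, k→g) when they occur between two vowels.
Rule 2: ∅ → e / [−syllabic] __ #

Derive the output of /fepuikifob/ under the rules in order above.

febuigifobe

Rule 1 (intervocalic voicing): /p/ is a voiceless stop between vowels /e/ and /u/, so it voices to [b]. /k/ is a voiceless stop between vowels /i/ and /i/, so it voices to [g]. /fepuikifob/ → febuigifob.
Rule 2 (final e-epenthesis): the form ends in the consonant /b/, so [e] is inserted word-finally. /febuigifob/ → febuigifobe.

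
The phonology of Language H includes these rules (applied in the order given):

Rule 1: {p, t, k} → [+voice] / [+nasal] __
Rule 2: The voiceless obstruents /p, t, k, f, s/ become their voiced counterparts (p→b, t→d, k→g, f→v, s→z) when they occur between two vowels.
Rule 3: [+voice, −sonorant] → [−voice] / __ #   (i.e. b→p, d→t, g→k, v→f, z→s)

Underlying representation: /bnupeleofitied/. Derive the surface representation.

Rule 1 (post-nasal voicing): no segment meets the environment; /bnupeleofitied/ is unchanged.
Rule 2 (intervocalic voicing): /p/ is a voiceless obstruent between vowels /u/ and /e/, so it voices to [b]. /f/ is a voiceless obstruent between vowels /o/ and /i/, so it voices to [v]. /t/ is a voiceless obstruent between vowels /i/ and /i/, so it voices to [d]. /bnupeleofitied/ → bnubeleovidied.
Rule 3 (final devoicing): /d/ is a voiced obstruent in word-final position, so it devoices to [t]. /bnubeleovidied/ → bnubeleovidiet.

bnubeleovidiet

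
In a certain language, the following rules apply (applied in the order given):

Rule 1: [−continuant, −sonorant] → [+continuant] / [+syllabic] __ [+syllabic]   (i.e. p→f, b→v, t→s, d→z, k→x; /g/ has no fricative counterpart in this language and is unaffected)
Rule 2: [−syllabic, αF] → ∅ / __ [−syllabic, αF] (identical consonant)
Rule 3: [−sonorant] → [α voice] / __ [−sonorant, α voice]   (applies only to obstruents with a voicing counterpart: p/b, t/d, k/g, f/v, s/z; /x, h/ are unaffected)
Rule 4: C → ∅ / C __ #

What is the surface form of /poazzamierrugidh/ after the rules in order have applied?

poazamierugit

Rule 1 (intervocalic spirantization): no segment meets the environment; /poazzamierrugidh/ is unchanged.
Rule 2 (degemination): /zz/ is a geminate; the first /z/ deletes. /rr/ is a geminate; the first /r/ deletes. /poazzamierrugidh/ → poazamierugidh.
Rule 3 (regressive voicing assimilation): /d/ precedes the voiceless obstruent /h/, so it devoices to [t] by assimilation. /poazamierugidh/ → poazamierugith.
Rule 4 (final cluster simplification): /h/ is the second consonant of a word-final cluster /th/, so it deletes. /poazamierugith/ → poazamierugit.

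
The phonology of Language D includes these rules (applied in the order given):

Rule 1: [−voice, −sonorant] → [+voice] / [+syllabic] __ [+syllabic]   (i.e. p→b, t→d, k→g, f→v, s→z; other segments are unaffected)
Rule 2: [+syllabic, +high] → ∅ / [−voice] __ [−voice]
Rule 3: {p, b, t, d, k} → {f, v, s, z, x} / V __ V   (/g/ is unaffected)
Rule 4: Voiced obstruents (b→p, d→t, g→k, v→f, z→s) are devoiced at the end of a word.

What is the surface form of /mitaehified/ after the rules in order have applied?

Rule 1 (intervocalic voicing): /t/ is a voiceless obstruent between vowels /i/ and /a/, so it voices to [d]. /f/ is a voiceless obstruent between vowels /i/ and /i/, so it voices to [v]. /mitaehified/ → midaehivied.
Rule 2 (high vowel syncope): no segment meets the environment; /midaehivied/ is unchanged.
Rule 3 (intervocalic spirantization): /d/ is a stop between vowels /i/ and /a/, so it spirantizes to the fricative [z]. /midaehivied/ → mizaehivied.
Rule 4 (final devoicing): /d/ is a voiced obstruent in word-final position, so it devoices to [t]. /mizaehivied/ → mizaehiviet.

mizaehiviet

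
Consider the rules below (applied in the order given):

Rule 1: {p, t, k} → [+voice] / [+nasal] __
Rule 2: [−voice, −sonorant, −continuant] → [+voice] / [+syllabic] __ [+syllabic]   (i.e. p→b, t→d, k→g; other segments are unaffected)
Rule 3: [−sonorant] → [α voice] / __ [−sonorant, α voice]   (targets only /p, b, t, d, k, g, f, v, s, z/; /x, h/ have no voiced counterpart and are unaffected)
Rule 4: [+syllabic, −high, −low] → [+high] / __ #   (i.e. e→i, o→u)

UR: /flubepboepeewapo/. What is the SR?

Rule 1 (post-nasal voicing): no segment meets the environment; /flubepboepeewapo/ is unchanged.
Rule 2 (intervocalic voicing): /p/ is a voiceless stop between vowels /e/ and /e/, so it voices to [b]. /p/ is a voiceless stop between vowels /a/ and /o/, so it voices to [b]. /flubepboepeewapo/ → flubepboebeewabo.
Rule 3 (regressive voicing assimilation): /p/ precedes the voiced obstruent /b/, so it voices to [b] by assimilation. /flubepboebeewabo/ → flubebboebeewabo.
Rule 4 (final vowel raising): /o/ is a mid vowel in word-final position, so it raises to [u]. /flubebboebeewabo/ → flubebboebeewabu.

flubebboebeewabu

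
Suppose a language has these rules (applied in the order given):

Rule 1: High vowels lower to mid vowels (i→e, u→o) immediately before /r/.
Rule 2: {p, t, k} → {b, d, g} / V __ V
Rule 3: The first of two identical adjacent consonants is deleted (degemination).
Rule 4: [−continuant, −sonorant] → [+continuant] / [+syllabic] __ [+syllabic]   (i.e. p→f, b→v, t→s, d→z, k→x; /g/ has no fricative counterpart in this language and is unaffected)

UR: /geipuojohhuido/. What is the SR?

geivuojohuizo

Rule 1 (pre-rhotic lowering): no segment meets the environment; /geipuojohhuido/ is unchanged.
Rule 2 (intervocalic voicing): /p/ is a voiceless stop between vowels /i/ and /u/, so it voices to [b]. /geipuojohhuido/ → geibuojohhuido.
Rule 3 (degemination): /hh/ is a geminate; the first /h/ deletes. /geibuojohhuido/ → geibuojohuido.
Rule 4 (intervocalic spirantization): /b/ is a stop between vowels /i/ and /u/, so it spirantizes to the fricative [v]. /d/ is a stop between vowels /i/ and /o/, so it spirantizes to the fricative [z]. /geibuojohuido/ → geivuojohuizo.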